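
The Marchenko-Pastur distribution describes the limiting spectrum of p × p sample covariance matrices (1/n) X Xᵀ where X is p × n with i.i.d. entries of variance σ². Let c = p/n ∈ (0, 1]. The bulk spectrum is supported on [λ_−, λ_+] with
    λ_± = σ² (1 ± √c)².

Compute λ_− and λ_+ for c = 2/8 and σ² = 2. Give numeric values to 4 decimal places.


c = 2/8 = 0.250000; √c = 0.500000.
λ_− = σ² (1 − √c)² = 2 · (1 − 0.500000)² = 2 · (0.500000)² = 0.500000.
λ_+ = σ² (1 + √c)² = 2 · (1 + 0.500000)² = 2 · (1.500000)² = 4.500000.

Rounded to 4 decimal places: λ_− ≈ 0.5000, λ_+ ≈ 4.5000.


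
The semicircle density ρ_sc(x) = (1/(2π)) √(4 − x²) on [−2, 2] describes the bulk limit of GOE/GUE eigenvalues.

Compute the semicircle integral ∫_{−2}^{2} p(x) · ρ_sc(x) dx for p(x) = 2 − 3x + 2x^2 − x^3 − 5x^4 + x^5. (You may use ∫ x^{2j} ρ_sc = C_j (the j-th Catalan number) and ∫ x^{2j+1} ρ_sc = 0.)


Write p(x) = Σ a_i x^i, split into monomials and integrate each against ρ_sc separately.
Using ∫ x^{2j} ρ_sc = C_j = (1/(j+1)) C(2j, j) (Catalan numbers) and ∫ x^{2j+1} ρ_sc = 0 (odd monomials vanish by symmetry):
  i = 0 (even): a_0 · C_{0} = 2 · 1 = 2
  i = 1 (odd): ∫ x^1 ρ_sc = 0 (vanishes)
  i = 2 (even): a_2 · C_{1} = 2 · 1 = 2
  i = 3 (odd): ∫ x^3 ρ_sc = 0 (vanishes)
  i = 4 (even): a_4 · C_{2} = -5 · 2 = -10
  i = 5 (odd): ∫ x^5 ρ_sc = 0 (vanishes)

Summing the contributions: ∫_{−2}^{2} p(x) ρ_sc(x) dx = 2 + 2 + (-10) = -6.


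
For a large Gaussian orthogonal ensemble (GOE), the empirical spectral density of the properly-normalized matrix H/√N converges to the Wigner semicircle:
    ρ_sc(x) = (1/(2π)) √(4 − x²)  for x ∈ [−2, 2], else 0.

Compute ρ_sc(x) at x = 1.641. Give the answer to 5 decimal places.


ρ_sc(x) = (1/(2π)) √(4 − x²). With x = 1.641:
  4 − x² = 4 − (1.641)² = 4 − 2.692881 = 1.307119.
  √(4 − x²) = 1.143293.
  1/(2π) = 0.159155.
  ρ_sc(1.641) = 0.159155 · 1.143293 = 0.181961.

Rounded to 5 decimal places: ρ_sc(1.641) ≈ 0.18196.


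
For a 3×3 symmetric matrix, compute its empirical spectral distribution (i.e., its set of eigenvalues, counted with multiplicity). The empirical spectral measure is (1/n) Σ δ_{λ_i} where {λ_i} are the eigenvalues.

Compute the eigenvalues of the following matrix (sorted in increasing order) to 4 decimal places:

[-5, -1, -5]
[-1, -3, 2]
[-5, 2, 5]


Since M is real symmetric, all three eigenvalues are real; they are the roots of det(λI − M) = λ³ − (tr M) λ² + s λ − det M, where s is the sum of the principal 2×2 minors.
tr M = -5 + (-3) + 5 = -3.
s = ((-5)·(-3) − (-1)²) + ((-5)·5 − (-5)²) + ((-3)·5 − 2²) = 14 + (-50) + (-19) = -55.
det M (expand along row 1) = (-5)·(-19) − (-1)·5 + (-5)·(-17) = 185.
Characteristic polynomial: λ³ + 3λ² − 55λ − 185 = 0.
Substitute λ = y + (tr M)/3 = y − 1.000000 to remove the quadratic term: y³ + p·y + q = 0 with p = s − (tr M)²/3 = -58.000000 and q = −2(tr M)³/27 + (tr M)·s/3 − det M = -128.000000.
Three real roots ⇒ use the trigonometric (Viète) form: r = 2√(−p/3) = 8.793937, φ = arccos(3q/(p·r)) = arccos(0.752870) = 0.718385 rad.
y_k = r·cos(φ/3 − 2πk/3) for k = 0, 1, 2 gives y = 8.543009, -2.465199, -6.077811.
λ_k = y_k − 1.000000 gives λ = 7.5430, -3.4652, -7.0778 (check: the sum is -3.0000 = tr M).

Eigenvalues sorted in increasing order: [-7.0778, -3.4652, 7.5430].


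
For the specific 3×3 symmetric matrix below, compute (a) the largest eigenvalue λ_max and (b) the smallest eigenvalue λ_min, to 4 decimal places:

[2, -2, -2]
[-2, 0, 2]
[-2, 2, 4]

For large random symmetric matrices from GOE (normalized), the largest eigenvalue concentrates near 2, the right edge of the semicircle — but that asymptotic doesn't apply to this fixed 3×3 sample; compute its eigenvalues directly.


Since M is real symmetric, all three eigenvalues are real; they are the roots of det(λI − M) = λ³ − (tr M) λ² + s λ − det M, where s is the sum of the principal 2×2 minors.
tr M = 2 + 0 + 4 = 6.
s = (2·0 − (-2)²) + (2·4 − (-2)²) + (0·4 − 2²) = -4 + 4 + (-4) = -4.
det M (expand along row 1) = 2·(-4) − (-2)·(-4) + (-2)·(-4) = -8.
Characteristic polynomial: λ³ − 6λ² − 4λ + 8 = 0.
Substitute λ = y + (tr M)/3 = y + 2.000000 to remove the quadratic term: y³ + p·y + q = 0 with p = s − (tr M)²/3 = -16.000000 and q = −2(tr M)³/27 + (tr M)·s/3 − det M = -16.000000.
Three real roots ⇒ use the trigonometric (Viète) form: r = 2√(−p/3) = 4.618802, φ = arccos(3q/(p·r)) = arccos(0.649519) = 0.863845 rad.
y_k = r·cos(φ/3 − 2πk/3) for k = 0, 1, 2 gives y = 4.428639, -1.078378, -3.350262.
λ_k = y_k + 2.000000 gives λ = 6.4286, 0.9216, -1.3503 (check: the sum is 6.0000 = tr M).

Hence λ_max = 6.4286 and λ_min = -1.3503.


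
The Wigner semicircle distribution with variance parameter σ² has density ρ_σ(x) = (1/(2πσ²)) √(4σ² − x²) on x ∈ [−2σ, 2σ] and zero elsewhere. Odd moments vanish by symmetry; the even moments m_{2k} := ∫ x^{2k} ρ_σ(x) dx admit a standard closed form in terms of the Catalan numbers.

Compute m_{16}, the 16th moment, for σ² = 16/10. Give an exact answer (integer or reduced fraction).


By the scaled semicircle moment identity, m_{2k} = σ^{2k} · C_k with k = 8.
C_8 = (1/(k+1)) · C(2k, k) = (1/9) · C(16, 8) = (1/9) · 12870 = 1430.
σ^{2k} = (σ²)^k = (16/10)^8 = 16777216/390625.

Therefore m_{16} = σ^{16} · C_8 = (16777216/390625) · 1430 = 4798283776/78125.


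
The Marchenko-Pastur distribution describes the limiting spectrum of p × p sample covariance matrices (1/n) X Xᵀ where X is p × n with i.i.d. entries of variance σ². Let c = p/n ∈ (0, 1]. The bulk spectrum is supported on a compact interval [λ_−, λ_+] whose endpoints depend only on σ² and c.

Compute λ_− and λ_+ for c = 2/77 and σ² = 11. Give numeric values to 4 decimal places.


c = 2/77 = 0.025974; √c = 0.161165.
λ_− = σ² (1 − √c)² = 11 · (1 − 0.161165)² = 11 · (0.838835)² = 7.740093.
λ_+ = σ² (1 + √c)² = 11 · (1 + 0.161165)² = 11 · (1.161165)² = 14.831335.

Rounded to 4 decimal places: λ_− ≈ 7.7401, λ_+ ≈ 14.8313.


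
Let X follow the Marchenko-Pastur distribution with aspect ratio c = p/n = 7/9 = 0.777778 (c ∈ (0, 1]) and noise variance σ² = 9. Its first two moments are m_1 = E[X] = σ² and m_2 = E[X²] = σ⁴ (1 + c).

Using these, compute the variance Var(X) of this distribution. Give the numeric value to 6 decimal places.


m_1 = E[X] = σ² = 9, so m_1² = 81.
m_2 = E[X²] = σ⁴ (1 + c) = 81 · (1 + 0.777778) = 81 · 1.777778 = 144.000000.
(Note m_2 − m_1² simplifies to c · σ⁴ = 0.777778 · 81.)

Var(X) = m_2 − m_1² = 144.000000 − 81 = 63.000000.


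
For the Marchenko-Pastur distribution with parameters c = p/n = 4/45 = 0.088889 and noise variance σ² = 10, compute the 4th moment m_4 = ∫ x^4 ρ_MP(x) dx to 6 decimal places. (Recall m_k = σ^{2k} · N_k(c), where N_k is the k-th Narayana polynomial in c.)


E[X⁴] = σ⁸ (1 + 6c + 6c² + c³) (fourth MP moment). With σ² = 10 (so σ⁸ = 10000) and c = 4/45 = 0.088889: E[X⁴] = 10000 · (1 + 6·0.088889 + 6·(0.088889)² + (0.088889)³) = 10000 · 1.581443.

So E[X^4] = 15814.430727.


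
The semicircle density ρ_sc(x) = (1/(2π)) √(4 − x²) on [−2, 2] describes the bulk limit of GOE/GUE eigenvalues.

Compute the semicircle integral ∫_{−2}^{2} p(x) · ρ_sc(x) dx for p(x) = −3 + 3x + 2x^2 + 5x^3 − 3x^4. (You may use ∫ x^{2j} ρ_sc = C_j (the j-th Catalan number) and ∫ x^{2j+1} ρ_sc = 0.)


Write p(x) = Σ a_i x^i, split into monomials and integrate each against ρ_sc separately.
Using ∫ x^{2j} ρ_sc = C_j = (1/(j+1)) C(2j, j) (Catalan numbers) and ∫ x^{2j+1} ρ_sc = 0 (odd monomials vanish by symmetry):
  i = 0 (even): a_0 · C_{0} = -3 · 1 = -3
  i = 1 (odd): ∫ x^1 ρ_sc = 0 (vanishes)
  i = 2 (even): a_2 · C_{1} = 2 · 1 = 2
  i = 3 (odd): ∫ x^3 ρ_sc = 0 (vanishes)
  i = 4 (even): a_4 · C_{2} = -3 · 2 = -6

Summing the contributions: ∫_{−2}^{2} p(x) ρ_sc(x) dx = (-3) + 2 + (-6) = -7.


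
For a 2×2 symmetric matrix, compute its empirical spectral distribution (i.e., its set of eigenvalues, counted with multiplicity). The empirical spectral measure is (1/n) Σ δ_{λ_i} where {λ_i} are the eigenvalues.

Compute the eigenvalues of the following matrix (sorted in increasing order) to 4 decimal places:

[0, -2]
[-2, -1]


Since M is real symmetric, both eigenvalues are real; they are the roots of det(λI − M) = λ² − (tr M) λ + det M.
tr M = 0 + (-1) = -1.
det M = 0·(-1) − (-2)² = 0 − 4 = -4.
Characteristic polynomial: λ² + λ − 4 = 0.
Discriminant Δ = (tr M)² − 4·det M = 1 − (-16) = 17; √Δ = 4.123106.
λ = (tr M ± √Δ)/2 = (-1 ± 4.123106)/2, giving (tr M − √Δ)/2 = -2.5616 and (tr M + √Δ)/2 = 1.5616.

Eigenvalues sorted in increasing order: [-2.5616, 1.5616].


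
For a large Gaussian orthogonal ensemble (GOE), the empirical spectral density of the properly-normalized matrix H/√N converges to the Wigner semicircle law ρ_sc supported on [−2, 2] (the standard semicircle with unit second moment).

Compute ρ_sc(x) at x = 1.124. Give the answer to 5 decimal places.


ρ_sc(x) = (1/(2π)) √(4 − x²). With x = 1.124:
  4 − x² = 4 − (1.124)² = 4 − 1.263376 = 2.736624.
  √(4 − x²) = 1.654274.
  1/(2π) = 0.159155.
  ρ_sc(1.124) = 0.159155 · 1.654274 = 0.263286.

Rounded to 5 decimal places: ρ_sc(1.124) ≈ 0.26329.


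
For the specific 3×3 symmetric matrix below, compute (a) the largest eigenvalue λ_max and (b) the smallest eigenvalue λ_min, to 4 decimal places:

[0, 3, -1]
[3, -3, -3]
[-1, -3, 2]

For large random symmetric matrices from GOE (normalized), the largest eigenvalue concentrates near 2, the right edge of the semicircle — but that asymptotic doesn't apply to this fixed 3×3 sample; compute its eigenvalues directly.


Since M is real symmetric, all three eigenvalues are real; they are the roots of det(λI − M) = λ³ − (tr M) λ² + s λ − det M, where s is the sum of the principal 2×2 minors.
tr M = 0 + (-3) + 2 = -1.
s = (0·(-3) − 3²) + (0·2 − (-1)²) + ((-3)·2 − (-3)²) = -9 + (-1) + (-15) = -25.
det M (expand along row 1) = 0·(-15) − 3·3 + (-1)·(-12) = 3.
Characteristic polynomial: λ³ + λ² − 25λ − 3 = 0.
Substitute λ = y + (tr M)/3 = y − 0.333333 to remove the quadratic term: y³ + p·y + q = 0 with p = s − (tr M)²/3 = -25.333333 and q = −2(tr M)³/27 + (tr M)·s/3 − det M = 5.407407.
Three real roots ⇒ use the trigonometric (Viète) form: r = 2√(−p/3) = 5.811865, φ = arccos(3q/(p·r)) = arccos(-0.110180) = 1.681200 rad.
y_k = r·cos(φ/3 − 2πk/3) for k = 0, 1, 2 gives y = 4.922897, 0.213836, -5.136733.
λ_k = y_k − 0.333333 gives λ = 4.5896, -0.1195, -5.4701 (check: the sum is -1.0000 = tr M).

Hence λ_max = 4.5896 and λ_min = -5.4701.


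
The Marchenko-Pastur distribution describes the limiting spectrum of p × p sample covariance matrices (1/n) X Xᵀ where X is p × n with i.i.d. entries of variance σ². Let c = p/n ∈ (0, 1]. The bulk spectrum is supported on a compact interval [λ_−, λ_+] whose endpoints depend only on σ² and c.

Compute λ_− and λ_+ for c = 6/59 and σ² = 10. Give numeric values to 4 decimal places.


c = 6/59 = 0.101695; √c = 0.318896.
λ_− = σ² (1 − √c)² = 10 · (1 − 0.318896)² = 10 · (0.681104)² = 4.639021.
λ_+ = σ² (1 + √c)² = 10 · (1 + 0.318896)² = 10 · (1.318896)² = 17.394877.

Rounded to 4 decimal places: λ_− ≈ 4.6390, λ_+ ≈ 17.3949.


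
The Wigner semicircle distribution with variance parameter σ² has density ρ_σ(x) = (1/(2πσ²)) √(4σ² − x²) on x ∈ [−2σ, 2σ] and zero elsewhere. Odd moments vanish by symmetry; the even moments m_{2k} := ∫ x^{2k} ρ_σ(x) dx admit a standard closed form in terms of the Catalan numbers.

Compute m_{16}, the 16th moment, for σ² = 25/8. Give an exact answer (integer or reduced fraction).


By the scaled semicircle moment identity, m_{2k} = σ^{2k} · C_k with k = 8.
C_8 = (1/(k+1)) · C(2k, k) = (1/9) · C(16, 8) = (1/9) · 12870 = 1430.
σ^{2k} = (σ²)^k = (25/8)^8 = 152587890625/16777216.

Therefore m_{16} = σ^{16} · C_8 = (152587890625/16777216) · 1430 = 109100341796875/8388608.


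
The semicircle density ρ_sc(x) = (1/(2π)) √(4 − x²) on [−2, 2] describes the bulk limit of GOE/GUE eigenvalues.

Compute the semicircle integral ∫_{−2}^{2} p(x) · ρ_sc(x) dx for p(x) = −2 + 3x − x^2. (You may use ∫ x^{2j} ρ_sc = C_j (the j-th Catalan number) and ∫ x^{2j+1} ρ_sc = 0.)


Write p(x) = Σ a_i x^i, split into monomials and integrate each against ρ_sc separately.
Using ∫ x^{2j} ρ_sc = C_j = (1/(j+1)) C(2j, j) (Catalan numbers) and ∫ x^{2j+1} ρ_sc = 0 (odd monomials vanish by symmetry):
  i = 0 (even): a_0 · C_{0} = -2 · 1 = -2
  i = 1 (odd): ∫ x^1 ρ_sc = 0 (vanishes)
  i = 2 (even): a_2 · C_{1} = -1 · 1 = -1

Summing the contributions: ∫_{−2}^{2} p(x) ρ_sc(x) dx = (-2) + (-1) = -3.


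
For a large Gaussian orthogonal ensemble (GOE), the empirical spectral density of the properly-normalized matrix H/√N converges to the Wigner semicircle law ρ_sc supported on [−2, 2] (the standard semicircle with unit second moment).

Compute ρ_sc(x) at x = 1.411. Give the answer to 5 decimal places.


ρ_sc(x) = (1/(2π)) √(4 − x²). With x = 1.411:
  4 − x² = 4 − (1.411)² = 4 − 1.990921 = 2.009079.
  √(4 − x²) = 1.417420.
  1/(2π) = 0.159155.
  ρ_sc(1.411) = 0.159155 · 1.417420 = 0.225589.

Rounded to 5 decimal places: ρ_sc(1.411) ≈ 0.22559.


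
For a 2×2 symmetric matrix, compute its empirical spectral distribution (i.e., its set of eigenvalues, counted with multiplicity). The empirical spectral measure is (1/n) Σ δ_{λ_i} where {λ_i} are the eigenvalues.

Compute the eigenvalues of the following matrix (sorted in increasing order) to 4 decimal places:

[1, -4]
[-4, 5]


Since M is real symmetric, both eigenvalues are real; they are the roots of det(λI − M) = λ² − (tr M) λ + det M.
tr M = 1 + 5 = 6.
det M = 1·5 − (-4)² = 5 − 16 = -11.
Characteristic polynomial: λ² − 6λ − 11 = 0.
Discriminant Δ = (tr M)² − 4·det M = 36 − (-44) = 80; √Δ = 8.944272.
λ = (tr M ± √Δ)/2 = (6 ± 8.944272)/2, giving (tr M − √Δ)/2 = -1.4721 and (tr M + √Δ)/2 = 7.4721.

Eigenvalues sorted in increasing order: [-1.4721, 7.4721].


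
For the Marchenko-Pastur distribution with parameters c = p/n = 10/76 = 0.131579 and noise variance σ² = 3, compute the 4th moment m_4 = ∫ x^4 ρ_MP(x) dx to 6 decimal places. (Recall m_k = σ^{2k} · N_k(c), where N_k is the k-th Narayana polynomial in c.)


E[X⁴] = σ⁸ (1 + 6c + 6c² + c³) (fourth MP moment). With σ² = 3 (so σ⁸ = 81) and c = 10/76 = 0.131579: E[X⁴] = 81 · (1 + 6·0.131579 + 6·(0.131579)² + (0.131579)³) = 81 · 1.895630.

So E[X^4] = 153.546016.


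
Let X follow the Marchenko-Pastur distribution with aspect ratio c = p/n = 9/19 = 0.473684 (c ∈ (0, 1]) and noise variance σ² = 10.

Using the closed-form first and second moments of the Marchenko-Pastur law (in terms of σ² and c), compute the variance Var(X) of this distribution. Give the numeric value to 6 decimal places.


Recall the MP moments m_1 = E[X] = σ² and m_2 = E[X²] = σ⁴ (1 + c).
m_1 = E[X] = σ² = 10, so m_1² = 100.
m_2 = E[X²] = σ⁴ (1 + c) = 100 · (1 + 0.473684) = 100 · 1.473684 = 147.368421.
(Note m_2 − m_1² simplifies to c · σ⁴ = 0.473684 · 100.)

Var(X) = m_2 − m_1² = 147.368421 − 100 = 47.368421.


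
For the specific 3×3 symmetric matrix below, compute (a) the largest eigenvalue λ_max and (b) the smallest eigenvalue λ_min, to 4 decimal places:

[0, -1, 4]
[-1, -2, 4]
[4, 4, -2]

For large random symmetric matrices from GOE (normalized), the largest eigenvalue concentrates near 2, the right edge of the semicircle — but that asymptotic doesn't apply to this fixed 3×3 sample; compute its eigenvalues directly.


Since M is real symmetric, all three eigenvalues are real; they are the roots of det(λI − M) = λ³ − (tr M) λ² + s λ − det M, where s is the sum of the principal 2×2 minors.
tr M = 0 + (-2) + (-2) = -4.
s = (0·(-2) − (-1)²) + (0·(-2) − 4²) + ((-2)·(-2) − 4²) = -1 + (-16) + (-12) = -29.
det M (expand along row 1) = 0·(-12) − (-1)·(-14) + 4·4 = 2.
Characteristic polynomial: λ³ + 4λ² − 29λ − 2 = 0.
Substitute λ = y + (tr M)/3 = y − 1.333333 to remove the quadratic term: y³ + p·y + q = 0 with p = s − (tr M)²/3 = -34.333333 and q = −2(tr M)³/27 + (tr M)·s/3 − det M = 41.407407.
Three real roots ⇒ use the trigonometric (Viète) form: r = 2√(−p/3) = 6.765928, φ = arccos(3q/(p·r)) = arccos(-0.534756) = 2.135016 rad.
y_k = r·cos(φ/3 − 2πk/3) for k = 0, 1, 2 gives y = 5.123641, 1.265001, -6.388642.
λ_k = y_k − 1.333333 gives λ = 3.7903, -0.0683, -7.7220 (check: the sum is -4.0000 = tr M).

Hence λ_max = 3.7903 and λ_min = -7.7220.


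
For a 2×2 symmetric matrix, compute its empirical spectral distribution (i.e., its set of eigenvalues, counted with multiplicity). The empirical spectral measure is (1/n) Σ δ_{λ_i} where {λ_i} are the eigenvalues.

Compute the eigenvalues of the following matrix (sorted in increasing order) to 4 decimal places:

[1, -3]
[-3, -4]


Since M is real symmetric, both eigenvalues are real; they are the roots of det(λI − M) = λ² − (tr M) λ + det M.
tr M = 1 + (-4) = -3.
det M = 1·(-4) − (-3)² = -4 − 9 = -13.
Characteristic polynomial: λ² + 3λ − 13 = 0.
Discriminant Δ = (tr M)² − 4·det M = 9 − (-52) = 61; √Δ = 7.810250.
λ = (tr M ± √Δ)/2 = (-3 ± 7.810250)/2, giving (tr M − √Δ)/2 = -5.4051 and (tr M + √Δ)/2 = 2.4051.

Eigenvalues sorted in increasing order: [-5.4051, 2.4051].


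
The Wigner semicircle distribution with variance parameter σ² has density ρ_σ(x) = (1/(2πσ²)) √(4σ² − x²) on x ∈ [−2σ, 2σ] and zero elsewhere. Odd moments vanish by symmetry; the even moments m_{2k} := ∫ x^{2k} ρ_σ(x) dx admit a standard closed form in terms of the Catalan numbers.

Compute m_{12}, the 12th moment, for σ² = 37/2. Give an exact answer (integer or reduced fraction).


By the scaled semicircle moment identity, m_{2k} = σ^{2k} · C_k with k = 6.
C_6 = (1/(k+1)) · C(2k, k) = (1/7) · C(12, 6) = (1/7) · 924 = 132.
σ^{2k} = (σ²)^k = (37/2)^6 = 2565726409/64.

Therefore m_{12} = σ^{12} · C_6 = (2565726409/64) · 132 = 84668971497/16.


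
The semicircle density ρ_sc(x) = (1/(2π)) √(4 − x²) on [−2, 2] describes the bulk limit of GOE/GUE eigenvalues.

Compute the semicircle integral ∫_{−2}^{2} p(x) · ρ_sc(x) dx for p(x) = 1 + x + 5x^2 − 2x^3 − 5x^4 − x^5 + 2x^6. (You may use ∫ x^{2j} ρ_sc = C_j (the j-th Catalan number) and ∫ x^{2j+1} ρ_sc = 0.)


Write p(x) = Σ a_i x^i, split into monomials and integrate each against ρ_sc separately.
Using ∫ x^{2j} ρ_sc = C_j = (1/(j+1)) C(2j, j) (Catalan numbers) and ∫ x^{2j+1} ρ_sc = 0 (odd monomials vanish by symmetry):
  i = 0 (even): a_0 · C_{0} = 1 · 1 = 1
  i = 1 (odd): ∫ x^1 ρ_sc = 0 (vanishes)
  i = 2 (even): a_2 · C_{1} = 5 · 1 = 5
  i = 3 (odd): ∫ x^3 ρ_sc = 0 (vanishes)
  i = 4 (even): a_4 · C_{2} = -5 · 2 = -10
  i = 5 (odd): ∫ x^5 ρ_sc = 0 (vanishes)
  i = 6 (even): a_6 · C_{3} = 2 · 5 = 10

Summing the contributions: ∫_{−2}^{2} p(x) ρ_sc(x) dx = 1 + 5 + (-10) + 10 = 6.


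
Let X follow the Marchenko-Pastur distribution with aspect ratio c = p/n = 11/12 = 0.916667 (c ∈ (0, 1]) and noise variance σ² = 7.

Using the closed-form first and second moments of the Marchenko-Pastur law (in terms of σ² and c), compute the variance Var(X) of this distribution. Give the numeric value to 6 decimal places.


Recall the MP moments m_1 = E[X] = σ² and m_2 = E[X²] = σ⁴ (1 + c).
m_1 = E[X] = σ² = 7, so m_1² = 49.
m_2 = E[X²] = σ⁴ (1 + c) = 49 · (1 + 0.916667) = 49 · 1.916667 = 93.916667.
(Note m_2 − m_1² simplifies to c · σ⁴ = 0.916667 · 49.)

Var(X) = m_2 − m_1² = 93.916667 − 49 = 44.916667.


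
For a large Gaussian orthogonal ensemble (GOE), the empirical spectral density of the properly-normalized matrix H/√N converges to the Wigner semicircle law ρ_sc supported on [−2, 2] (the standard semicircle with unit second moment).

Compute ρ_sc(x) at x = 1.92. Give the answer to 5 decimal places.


ρ_sc(x) = (1/(2π)) √(4 − x²). With x = 1.92:
  4 − x² = 4 − (1.92)² = 4 − 3.686400 = 0.313600.
  √(4 − x²) = 0.560000.
  1/(2π) = 0.159155.
  ρ_sc(1.92) = 0.159155 · 0.560000 = 0.089127.

Rounded to 5 decimal places: ρ_sc(1.92) ≈ 0.08913.


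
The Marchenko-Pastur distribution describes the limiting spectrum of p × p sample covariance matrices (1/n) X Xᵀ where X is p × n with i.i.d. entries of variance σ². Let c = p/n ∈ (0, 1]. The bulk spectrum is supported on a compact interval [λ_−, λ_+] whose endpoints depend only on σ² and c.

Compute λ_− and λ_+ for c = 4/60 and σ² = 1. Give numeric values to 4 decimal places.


c = 4/60 = 0.066667; √c = 0.258199.
λ_− = σ² (1 − √c)² = 1 · (1 − 0.258199)² = 1 · (0.741801)² = 0.550269.
λ_+ = σ² (1 + √c)² = 1 · (1 + 0.258199)² = 1 · (1.258199)² = 1.583064.

Rounded to 4 decimal places: λ_− ≈ 0.5503, λ_+ ≈ 1.5831.


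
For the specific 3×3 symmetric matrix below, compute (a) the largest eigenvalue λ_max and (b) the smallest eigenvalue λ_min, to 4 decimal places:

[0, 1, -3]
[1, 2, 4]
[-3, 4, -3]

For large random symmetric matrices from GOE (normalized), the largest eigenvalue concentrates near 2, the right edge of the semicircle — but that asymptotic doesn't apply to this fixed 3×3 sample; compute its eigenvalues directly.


Since M is real symmetric, all three eigenvalues are real; they are the roots of det(λI − M) = λ³ − (tr M) λ² + s λ − det M, where s is the sum of the principal 2×2 minors.
tr M = 0 + 2 + (-3) = -1.
s = (0·2 − 1²) + (0·(-3) − (-3)²) + (2·(-3) − 4²) = -1 + (-9) + (-22) = -32.
det M (expand along row 1) = 0·(-22) − 1·9 + (-3)·10 = -39.
Characteristic polynomial: λ³ + λ² − 32λ + 39 = 0.
Substitute λ = y + (tr M)/3 = y − 0.333333 to remove the quadratic term: y³ + p·y + q = 0 with p = s − (tr M)²/3 = -32.333333 and q = −2(tr M)³/27 + (tr M)·s/3 − det M = 49.740741.
Three real roots ⇒ use the trigonometric (Viète) form: r = 2√(−p/3) = 6.565905, φ = arccos(3q/(p·r)) = arccos(-0.702892) = 2.350251 rad.
y_k = r·cos(φ/3 − 2πk/3) for k = 0, 1, 2 gives y = 4.651985, 1.686813, -6.338798.
λ_k = y_k − 0.333333 gives λ = 4.3187, 1.3535, -6.6721 (check: the sum is -1.0000 = tr M).

Hence λ_max = 4.3187 and λ_min = -6.6721.


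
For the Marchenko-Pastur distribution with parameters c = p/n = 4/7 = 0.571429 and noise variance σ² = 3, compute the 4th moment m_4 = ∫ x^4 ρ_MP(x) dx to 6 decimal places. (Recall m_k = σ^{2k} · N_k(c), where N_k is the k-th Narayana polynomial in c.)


E[X⁴] = σ⁸ (1 + 6c + 6c² + c³) (fourth MP moment). With σ² = 3 (so σ⁸ = 81) and c = 4/7 = 0.571429: E[X⁴] = 81 · (1 + 6·0.571429 + 6·(0.571429)² + (0.571429)³) = 81 · 6.574344.

So E[X^4] = 532.521866.


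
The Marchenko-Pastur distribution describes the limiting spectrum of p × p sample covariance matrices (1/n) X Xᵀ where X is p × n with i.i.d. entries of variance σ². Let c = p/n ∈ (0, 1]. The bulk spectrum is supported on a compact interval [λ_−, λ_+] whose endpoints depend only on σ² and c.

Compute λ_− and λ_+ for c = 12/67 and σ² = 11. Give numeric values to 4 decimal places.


c = 12/67 = 0.179104; √c = 0.423207.
λ_− = σ² (1 − √c)² = 11 · (1 − 0.423207)² = 11 · (0.576793)² = 3.659587.
λ_+ = σ² (1 + √c)² = 11 · (1 + 0.423207)² = 11 · (1.423207)² = 22.280711.

Rounded to 4 decimal places: λ_− ≈ 3.6596, λ_+ ≈ 22.2807.


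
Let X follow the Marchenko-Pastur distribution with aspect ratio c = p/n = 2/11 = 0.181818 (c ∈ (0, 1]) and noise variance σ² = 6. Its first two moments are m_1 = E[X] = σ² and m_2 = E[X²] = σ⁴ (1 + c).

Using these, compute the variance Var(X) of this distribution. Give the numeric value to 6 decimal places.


m_1 = E[X] = σ² = 6, so m_1² = 36.
m_2 = E[X²] = σ⁴ (1 + c) = 36 · (1 + 0.181818) = 36 · 1.181818 = 42.545455.
(Note m_2 − m_1² simplifies to c · σ⁴ = 0.181818 · 36.)

Var(X) = m_2 − m_1² = 42.545455 − 36 = 6.545455.


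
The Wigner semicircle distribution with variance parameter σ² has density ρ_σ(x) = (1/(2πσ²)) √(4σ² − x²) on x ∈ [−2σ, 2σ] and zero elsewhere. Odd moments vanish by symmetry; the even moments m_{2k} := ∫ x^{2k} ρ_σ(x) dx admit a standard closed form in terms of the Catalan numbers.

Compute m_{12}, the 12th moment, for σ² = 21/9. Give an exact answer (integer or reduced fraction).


By the scaled semicircle moment identity, m_{2k} = σ^{2k} · C_k with k = 6.
C_6 = (1/(k+1)) · C(2k, k) = (1/7) · C(12, 6) = (1/7) · 924 = 132.
σ^{2k} = (σ²)^k = (21/9)^6 = 117649/729.

Therefore m_{12} = σ^{12} · C_6 = (117649/729) · 132 = 5176556/243.


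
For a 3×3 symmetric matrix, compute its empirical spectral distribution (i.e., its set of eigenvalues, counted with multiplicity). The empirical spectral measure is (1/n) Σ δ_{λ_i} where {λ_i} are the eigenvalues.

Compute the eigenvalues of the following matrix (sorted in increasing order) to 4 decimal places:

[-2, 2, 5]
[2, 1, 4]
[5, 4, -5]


Since M is real symmetric, all three eigenvalues are real; they are the roots of det(λI − M) = λ³ − (tr M) λ² + s λ − det M, where s is the sum of the principal 2×2 minors.
tr M = -2 + 1 + (-5) = -6.
s = ((-2)·1 − 2²) + ((-2)·(-5) − 5²) + (1·(-5) − 4²) = -6 + (-15) + (-21) = -42.
det M (expand along row 1) = (-2)·(-21) − 2·(-30) + 5·3 = 117.
Characteristic polynomial: λ³ + 6λ² − 42λ − 117 = 0.
Substitute λ = y + (tr M)/3 = y − 2.000000 to remove the quadratic term: y³ + p·y + q = 0 with p = s − (tr M)²/3 = -54.000000 and q = −2(tr M)³/27 + (tr M)·s/3 − det M = -17.000000.
Three real roots ⇒ use the trigonometric (Viète) form: r = 2√(−p/3) = 8.485281, φ = arccos(3q/(p·r)) = arccos(0.111304) = 1.459261 rad.
y_k = r·cos(φ/3 − 2πk/3) for k = 0, 1, 2 gives y = 7.501089, -0.315396, -7.185693.
λ_k = y_k − 2.000000 gives λ = 5.5011, -2.3154, -9.1857 (check: the sum is -6.0000 = tr M).

Eigenvalues sorted in increasing order: [-9.1857, -2.3154, 5.5011].


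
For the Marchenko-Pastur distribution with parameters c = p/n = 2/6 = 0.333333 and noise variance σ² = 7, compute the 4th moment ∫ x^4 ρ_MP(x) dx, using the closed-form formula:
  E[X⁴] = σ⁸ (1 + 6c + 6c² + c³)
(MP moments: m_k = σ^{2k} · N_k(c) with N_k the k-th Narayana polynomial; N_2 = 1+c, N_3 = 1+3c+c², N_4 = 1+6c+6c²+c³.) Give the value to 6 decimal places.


E[X⁴] = σ⁸ (1 + 6c + 6c² + c³) (fourth MP moment). With σ² = 7 (so σ⁸ = 2401) and c = 2/6 = 0.333333: E[X⁴] = 2401 · (1 + 6·0.333333 + 6·(0.333333)² + (0.333333)³) = 2401 · 3.703704.

So E[X^4] = 8892.592593.


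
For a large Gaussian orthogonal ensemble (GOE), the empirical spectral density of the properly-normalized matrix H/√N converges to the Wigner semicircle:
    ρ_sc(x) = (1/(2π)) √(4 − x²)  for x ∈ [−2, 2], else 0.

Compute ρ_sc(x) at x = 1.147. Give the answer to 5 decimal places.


ρ_sc(x) = (1/(2π)) √(4 − x²). With x = 1.147:
  4 − x² = 4 − (1.147)² = 4 − 1.315609 = 2.684391.
  √(4 − x²) = 1.638411.
  1/(2π) = 0.159155.
  ρ_sc(1.147) = 0.159155 · 1.638411 = 0.260761.

Rounded to 5 decimal places: ρ_sc(1.147) ≈ 0.26076.


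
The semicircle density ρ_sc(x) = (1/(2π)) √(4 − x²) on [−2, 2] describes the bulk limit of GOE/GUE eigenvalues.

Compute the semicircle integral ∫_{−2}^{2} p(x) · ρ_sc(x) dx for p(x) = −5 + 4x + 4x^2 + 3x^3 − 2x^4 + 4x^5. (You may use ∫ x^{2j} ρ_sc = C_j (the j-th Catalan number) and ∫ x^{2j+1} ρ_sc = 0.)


Write p(x) = Σ a_i x^i, split into monomials and integrate each against ρ_sc separately.
Using ∫ x^{2j} ρ_sc = C_j = (1/(j+1)) C(2j, j) (Catalan numbers) and ∫ x^{2j+1} ρ_sc = 0 (odd monomials vanish by symmetry):
  i = 0 (even): a_0 · C_{0} = -5 · 1 = -5
  i = 1 (odd): ∫ x^1 ρ_sc = 0 (vanishes)
  i = 2 (even): a_2 · C_{1} = 4 · 1 = 4
  i = 3 (odd): ∫ x^3 ρ_sc = 0 (vanishes)
  i = 4 (even): a_4 · C_{2} = -2 · 2 = -4
  i = 5 (odd): ∫ x^5 ρ_sc = 0 (vanishes)

Summing the contributions: ∫_{−2}^{2} p(x) ρ_sc(x) dx = (-5) + 4 + (-4) = -5.


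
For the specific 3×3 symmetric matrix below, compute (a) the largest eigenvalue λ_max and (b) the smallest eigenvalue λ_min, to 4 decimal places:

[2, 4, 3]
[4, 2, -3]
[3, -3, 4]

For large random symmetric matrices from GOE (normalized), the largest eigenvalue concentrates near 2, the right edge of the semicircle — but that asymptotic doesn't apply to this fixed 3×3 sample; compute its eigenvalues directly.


Since M is real symmetric, all three eigenvalues are real; they are the roots of det(λI − M) = λ³ − (tr M) λ² + s λ − det M, where s is the sum of the principal 2×2 minors.
tr M = 2 + 2 + 4 = 8.
s = (2·2 − 4²) + (2·4 − 3²) + (2·4 − (-3)²) = -12 + (-1) + (-1) = -14.
det M (expand along row 1) = 2·(-1) − 4·25 + 3·(-18) = -156.
Characteristic polynomial: λ³ − 8λ² − 14λ + 156 = 0.
Substitute λ = y + (tr M)/3 = y + 2.666667 to remove the quadratic term: y³ + p·y + q = 0 with p = s − (tr M)²/3 = -35.333333 and q = −2(tr M)³/27 + (tr M)·s/3 − det M = 80.740741.
Three real roots ⇒ use the trigonometric (Viète) form: r = 2√(−p/3) = 6.863753, φ = arccos(3q/(p·r)) = arccos(-0.998775) = 3.092092 rad.
y_k = r·cos(φ/3 − 2πk/3) for k = 0, 1, 2 gives y = 3.529486, 3.333333, -6.862819.
λ_k = y_k + 2.666667 gives λ = 6.1962, 6.0000, -4.1962 (check: the sum is 8.0000 = tr M).

Hence λ_max = 6.1962 and λ_min = -4.1962.


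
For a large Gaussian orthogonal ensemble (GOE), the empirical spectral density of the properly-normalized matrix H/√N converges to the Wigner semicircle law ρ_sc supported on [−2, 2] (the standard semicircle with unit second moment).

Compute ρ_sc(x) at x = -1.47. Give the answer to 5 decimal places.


ρ_sc(x) = (1/(2π)) √(4 − x²). With x = -1.47:
  4 − x² = 4 − (-1.47)² = 4 − 2.160900 = 1.839100.
  √(4 − x²) = 1.356134.
  1/(2π) = 0.159155.
  ρ_sc(-1.47) = 0.159155 · 1.356134 = 0.215835.

Rounded to 5 decimal places: ρ_sc(-1.47) ≈ 0.21584.


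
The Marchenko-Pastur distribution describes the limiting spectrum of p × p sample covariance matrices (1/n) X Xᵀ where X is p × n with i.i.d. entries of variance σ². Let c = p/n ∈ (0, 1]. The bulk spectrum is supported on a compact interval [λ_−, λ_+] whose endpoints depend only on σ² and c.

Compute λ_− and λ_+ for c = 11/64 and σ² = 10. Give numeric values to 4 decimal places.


c = 11/64 = 0.171875; √c = 0.414578.
λ_− = σ² (1 − √c)² = 10 · (1 − 0.414578)² = 10 · (0.585422)² = 3.427188.
λ_+ = σ² (1 + √c)² = 10 · (1 + 0.414578)² = 10 · (1.414578)² = 20.010312.

Rounded to 4 decimal places: λ_− ≈ 3.4272, λ_+ ≈ 20.0103.


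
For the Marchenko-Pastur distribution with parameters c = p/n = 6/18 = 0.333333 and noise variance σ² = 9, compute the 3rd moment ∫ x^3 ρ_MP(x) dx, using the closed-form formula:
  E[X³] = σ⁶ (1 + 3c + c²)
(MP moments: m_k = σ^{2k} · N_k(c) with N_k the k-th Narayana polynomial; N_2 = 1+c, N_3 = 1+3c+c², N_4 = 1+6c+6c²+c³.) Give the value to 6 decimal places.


E[X³] = σ⁶ (1 + 3c + c²) (third MP moment). With σ² = 9 (so σ⁶ = 729) and c = 6/18 = 0.333333: E[X³] = 729 · (1 + 3·0.333333 + (0.333333)²) = 729 · 2.111111.

So E[X^3] = 1539.000000.


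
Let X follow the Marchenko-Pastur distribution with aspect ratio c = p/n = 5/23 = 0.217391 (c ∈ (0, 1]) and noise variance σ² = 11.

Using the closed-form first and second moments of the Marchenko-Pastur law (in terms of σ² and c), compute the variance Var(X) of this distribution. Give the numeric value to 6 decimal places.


Recall the MP moments m_1 = E[X] = σ² and m_2 = E[X²] = σ⁴ (1 + c).
m_1 = E[X] = σ² = 11, so m_1² = 121.
m_2 = E[X²] = σ⁴ (1 + c) = 121 · (1 + 0.217391) = 121 · 1.217391 = 147.304348.
(Note m_2 − m_1² simplifies to c · σ⁴ = 0.217391 · 121.)

Var(X) = m_2 − m_1² = 147.304348 − 121 = 26.304348.


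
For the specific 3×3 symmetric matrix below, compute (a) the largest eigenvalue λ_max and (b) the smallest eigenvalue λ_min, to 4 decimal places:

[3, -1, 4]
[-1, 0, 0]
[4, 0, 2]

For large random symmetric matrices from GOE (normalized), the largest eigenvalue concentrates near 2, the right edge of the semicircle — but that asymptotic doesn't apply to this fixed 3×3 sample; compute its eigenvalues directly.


Since M is real symmetric, all three eigenvalues are real; they are the roots of det(λI − M) = λ³ − (tr M) λ² + s λ − det M, where s is the sum of the principal 2×2 minors.
tr M = 3 + 0 + 2 = 5.
s = (3·0 − (-1)²) + (3·2 − 4²) + (0·2 − 0²) = -1 + (-10) + 0 = -11.
det M (expand along row 1) = 3·0 − (-1)·(-2) + 4·0 = -2.
Characteristic polynomial: λ³ − 5λ² − 11λ + 2 = 0.
Substitute λ = y + (tr M)/3 = y + 1.666667 to remove the quadratic term: y³ + p·y + q = 0 with p = s − (tr M)²/3 = -19.333333 and q = −2(tr M)³/27 + (tr M)·s/3 − det M = -25.592593.
Three real roots ⇒ use the trigonometric (Viète) form: r = 2√(−p/3) = 5.077182, φ = arccos(3q/(p·r)) = arccos(0.782179) = 0.672641 rad.
y_k = r·cos(φ/3 − 2πk/3) for k = 0, 1, 2 gives y = 4.950096, -1.497427, -3.452669.
λ_k = y_k + 1.666667 gives λ = 6.6168, 0.1692, -1.7860 (check: the sum is 5.0000 = tr M).

Hence λ_max = 6.6168 and λ_min = -1.7860.


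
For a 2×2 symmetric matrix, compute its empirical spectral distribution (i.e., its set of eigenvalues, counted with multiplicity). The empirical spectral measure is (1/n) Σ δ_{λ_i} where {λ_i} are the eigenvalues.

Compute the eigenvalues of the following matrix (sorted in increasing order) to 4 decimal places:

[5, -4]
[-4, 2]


Since M is real symmetric, both eigenvalues are real; they are the roots of det(λI − M) = λ² − (tr M) λ + det M.
tr M = 5 + 2 = 7.
det M = 5·2 − (-4)² = 10 − 16 = -6.
Characteristic polynomial: λ² − 7λ − 6 = 0.
Discriminant Δ = (tr M)² − 4·det M = 49 − (-24) = 73; √Δ = 8.544004.
λ = (tr M ± √Δ)/2 = (7 ± 8.544004)/2, giving (tr M − √Δ)/2 = -0.7720 and (tr M + √Δ)/2 = 7.7720.

Eigenvalues sorted in increasing order: [-0.7720, 7.7720].


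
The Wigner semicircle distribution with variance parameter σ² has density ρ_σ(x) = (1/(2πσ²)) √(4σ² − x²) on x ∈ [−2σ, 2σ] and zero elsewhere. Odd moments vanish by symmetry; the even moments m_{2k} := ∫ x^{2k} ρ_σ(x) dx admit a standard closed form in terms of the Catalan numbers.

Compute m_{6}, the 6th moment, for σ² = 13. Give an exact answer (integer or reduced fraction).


By the scaled semicircle moment identity, m_{2k} = σ^{2k} · C_k with k = 3.
C_3 = (1/(k+1)) · C(2k, k) = (1/4) · C(6, 3) = (1/4) · 20 = 5.
σ^{2k} = (σ²)^k = (13)^3 = 2197.

Therefore m_{6} = σ^{6} · C_3 = 2197 · 5 = 10985.


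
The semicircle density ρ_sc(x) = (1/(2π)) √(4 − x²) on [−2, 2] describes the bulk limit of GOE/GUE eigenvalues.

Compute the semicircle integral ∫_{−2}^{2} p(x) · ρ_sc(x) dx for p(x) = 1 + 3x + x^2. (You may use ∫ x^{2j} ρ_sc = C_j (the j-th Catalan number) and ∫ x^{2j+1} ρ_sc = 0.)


Write p(x) = Σ a_i x^i, split into monomials and integrate each against ρ_sc separately.
Using ∫ x^{2j} ρ_sc = C_j = (1/(j+1)) C(2j, j) (Catalan numbers) and ∫ x^{2j+1} ρ_sc = 0 (odd monomials vanish by symmetry):
  i = 0 (even): a_0 · C_{0} = 1 · 1 = 1
  i = 1 (odd): ∫ x^1 ρ_sc = 0 (vanishes)
  i = 2 (even): a_2 · C_{1} = 1 · 1 = 1

Summing the contributions: ∫_{−2}^{2} p(x) ρ_sc(x) dx = 1 + 1 = 2.


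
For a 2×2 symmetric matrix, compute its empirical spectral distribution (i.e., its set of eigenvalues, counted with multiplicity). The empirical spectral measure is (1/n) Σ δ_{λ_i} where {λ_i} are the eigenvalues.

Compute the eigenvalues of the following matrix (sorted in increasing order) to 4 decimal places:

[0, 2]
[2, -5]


Since M is real symmetric, both eigenvalues are real; they are the roots of det(λI − M) = λ² − (tr M) λ + det M.
tr M = 0 + (-5) = -5.
det M = 0·(-5) − 2² = 0 − 4 = -4.
Characteristic polynomial: λ² + 5λ − 4 = 0.
Discriminant Δ = (tr M)² − 4·det M = 25 − (-16) = 41; √Δ = 6.403124.
λ = (tr M ± √Δ)/2 = (-5 ± 6.403124)/2, giving (tr M − √Δ)/2 = -5.7016 and (tr M + √Δ)/2 = 0.7016.

Eigenvalues sorted in increasing order: [-5.7016, 0.7016].


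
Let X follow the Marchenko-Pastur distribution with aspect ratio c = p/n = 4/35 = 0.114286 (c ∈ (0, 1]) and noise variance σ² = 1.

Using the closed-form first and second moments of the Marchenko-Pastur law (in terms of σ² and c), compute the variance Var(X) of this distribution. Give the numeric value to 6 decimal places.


Recall the MP moments m_1 = E[X] = σ² and m_2 = E[X²] = σ⁴ (1 + c).
m_1 = E[X] = σ² = 1, so m_1² = 1.
m_2 = E[X²] = σ⁴ (1 + c) = 1 · (1 + 0.114286) = 1 · 1.114286 = 1.114286.
(Note m_2 − m_1² simplifies to c · σ⁴ = 0.114286 · 1.)

Var(X) = m_2 − m_1² = 1.114286 − 1 = 0.114286.


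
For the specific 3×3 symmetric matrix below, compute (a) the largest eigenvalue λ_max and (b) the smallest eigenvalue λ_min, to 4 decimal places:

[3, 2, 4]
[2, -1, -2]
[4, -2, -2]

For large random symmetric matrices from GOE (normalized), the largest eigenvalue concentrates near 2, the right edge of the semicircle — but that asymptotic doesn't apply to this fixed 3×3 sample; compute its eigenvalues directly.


Since M is real symmetric, all three eigenvalues are real; they are the roots of det(λI − M) = λ³ − (tr M) λ² + s λ − det M, where s is the sum of the principal 2×2 minors.
tr M = 3 + (-1) + (-2) = 0.
s = (3·(-1) − 2²) + (3·(-2) − 4²) + ((-1)·(-2) − (-2)²) = -7 + (-22) + (-2) = -31.
det M (expand along row 1) = 3·(-2) − 2·4 + 4·0 = -14.
Characteristic polynomial: λ³ − 31λ + 14 = 0.
Substitute λ = y + (tr M)/3 = y + 0.000000 to remove the quadratic term: y³ + p·y + q = 0 with p = s − (tr M)²/3 = -31.000000 and q = −2(tr M)³/27 + (tr M)·s/3 − det M = 14.000000.
Three real roots ⇒ use the trigonometric (Viète) form: r = 2√(−p/3) = 6.429101, φ = arccos(3q/(p·r)) = arccos(-0.210735) = 1.783123 rad.
y_k = r·cos(φ/3 − 2πk/3) for k = 0, 1, 2 gives y = 5.326503, 0.454644, -5.781147.
λ_k = y_k + 0.000000 gives λ = 5.3265, 0.4546, -5.7811 (check: the sum is 0.0000 = tr M).

Hence λ_max = 5.3265 and λ_min = -5.7811.


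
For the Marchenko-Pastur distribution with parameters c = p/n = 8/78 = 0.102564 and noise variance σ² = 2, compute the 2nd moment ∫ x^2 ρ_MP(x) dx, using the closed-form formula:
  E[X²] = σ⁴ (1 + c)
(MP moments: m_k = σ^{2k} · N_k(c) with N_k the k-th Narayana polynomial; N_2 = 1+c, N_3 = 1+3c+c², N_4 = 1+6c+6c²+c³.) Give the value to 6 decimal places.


E[X²] = σ⁴ (1 + c) (second MP moment). With σ² = 2 (so σ⁴ = 4) and c = 8/78 = 0.102564: E[X²] = 4 · (1 + 0.102564) = 4 · 1.102564.

So E[X^2] = 4.410256.


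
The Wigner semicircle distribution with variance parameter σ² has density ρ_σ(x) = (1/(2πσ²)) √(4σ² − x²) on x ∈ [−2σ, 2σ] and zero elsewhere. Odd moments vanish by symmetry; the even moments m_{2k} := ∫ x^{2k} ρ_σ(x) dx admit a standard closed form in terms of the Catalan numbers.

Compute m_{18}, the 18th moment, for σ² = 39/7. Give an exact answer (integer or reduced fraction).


By the scaled semicircle moment identity, m_{2k} = σ^{2k} · C_k with k = 9.
C_9 = (1/(k+1)) · C(2k, k) = (1/10) · C(18, 9) = (1/10) · 48620 = 4862.
σ^{2k} = (σ²)^k = (39/7)^9 = 208728361158759/40353607.

Therefore m_{18} = σ^{18} · C_9 = (208728361158759/40353607) · 4862 = 1014837291953886258/40353607.
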